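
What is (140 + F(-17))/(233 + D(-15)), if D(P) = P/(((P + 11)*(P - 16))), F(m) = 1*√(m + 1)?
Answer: 17360/28877 + 496*I/28877 ≈ 0.60117 + 0.017176*I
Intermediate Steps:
F(m) = √(1 + m) (F(m) = 1*√(1 + m) = √(1 + m))
D(P) = P/((-16 + P)*(11 + P)) (D(P) = P/(((11 + P)*(-16 + P))) = P/(((-16 + P)*(11 + P))) = P*(1/((-16 + P)*(11 + P))) = P/((-16 + P)*(11 + P)))
(140 + F(-17))/(233 + D(-15)) = (140 + √(1 - 17))/(233 - 15/(-176 + (-15)² - 5*(-15))) = (140 + √(-16))/(233 - 15/(-176 + 225 + 75)) = (140 + 4*I)/(233 - 15/124) = (140 + 4*I)/(28877/124) = (140 + 4*I)*(124/28877) = 17360/28877 + 496*I/28877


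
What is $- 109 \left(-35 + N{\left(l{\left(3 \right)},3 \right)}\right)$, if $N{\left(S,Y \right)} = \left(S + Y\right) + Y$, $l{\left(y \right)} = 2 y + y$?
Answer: $2180$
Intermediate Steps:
$l{\left(y \right)} = 3 y$
$N{\left(S,Y \right)} = S + 2 Y$
$- 109 \left(-35 + N{\left(l{\left(3 \right)},3 \right)}\right) = - 109 \left(-35 + \left(3 \cdot 3 + 2 \cdot 3\right)\right) = - 109 \left(-35 + \left(9 + 6\right)\right) = - 109 \left(-35 + 15\right) = \left(-109\right) \left(-20\right) = 2180$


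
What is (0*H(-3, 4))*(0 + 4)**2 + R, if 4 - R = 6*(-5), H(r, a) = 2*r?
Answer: 34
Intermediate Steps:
R = 34 (R = 4 - 6*(-5) = 4 - 1*(-30) = 4 + 30 = 34)
(0*H(-3, 4))*(0 + 4)**2 + R = (0*(2*(-3)))*(0 + 4)**2 + 34 = (0*(-6))*4**2 + 34 = 0*16 + 34 = 0 + 34 = 34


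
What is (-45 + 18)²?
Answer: 729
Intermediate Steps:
(-45 + 18)² = (-27)² = 729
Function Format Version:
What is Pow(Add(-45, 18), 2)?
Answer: 729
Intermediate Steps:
Pow(Add(-45, 18), 2) = Pow(-27, 2) = 729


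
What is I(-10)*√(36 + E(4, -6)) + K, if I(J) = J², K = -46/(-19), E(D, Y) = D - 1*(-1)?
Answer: 46/19 + 100*√41 ≈ 642.73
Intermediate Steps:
E(D, Y) = 1 + D (E(D, Y) = D + 1 = 1 + D)
K = 46/19 (K = -46*(-1/19) = 46/19 ≈ 2.4211)
I(-10)*√(36 + E(4, -6)) + K = (-10)²*√(36 + (1 + 4)) + 46/19 = 100*√(36 + 5) + 46/19 = 100*√41 + 46/19 = 46/19 + 100*√41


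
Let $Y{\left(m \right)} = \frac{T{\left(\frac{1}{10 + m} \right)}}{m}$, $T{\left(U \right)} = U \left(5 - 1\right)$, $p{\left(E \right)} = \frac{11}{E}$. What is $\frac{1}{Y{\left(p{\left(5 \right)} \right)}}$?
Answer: $\frac{671}{100} \approx 6.71$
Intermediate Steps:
$T{\left(U \right)} = 4 U$ ($T{\left(U \right)} = U 4 = 4 U$)
$Y{\left(m \right)} = \frac{4}{m \left(10 + m\right)}$ ($Y{\left(m \right)} = \frac{4 \frac{1}{10 + m}}{m} = \frac{4}{m \left(10 + m\right)}$)
$\frac{1}{Y{\left(p{\left(5 \right)} \right)}} = \frac{1}{4 \frac{1}{11 \cdot \frac{1}{5}} \frac{1}{10 + \frac{11}{5}}} = \frac{1}{4 \frac{1}{11 \cdot \frac{1}{5}} \frac{1}{10 + 11 \cdot \frac{1}{5}}} = \frac{1}{4 \frac{1}{\frac{11}{5}} \frac{1}{10 + \frac{11}{5}}} = \frac{1}{4 \cdot \frac{5}{11} \frac{1}{\frac{61}{5}}} = \frac{1}{4 \cdot \frac{5}{11} \cdot \frac{5}{61}} = \frac{1}{\frac{100}{671}} = \frac{671}{100}$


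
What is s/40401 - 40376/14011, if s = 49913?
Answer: -931899733/566058411 ≈ -1.6463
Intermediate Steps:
s/40401 - 40376/14011 = 49913/40401 - 40376/14011 = -931899733/566058411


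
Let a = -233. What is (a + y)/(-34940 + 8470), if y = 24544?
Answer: -24311/26470 ≈ -0.91844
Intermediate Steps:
(a + y)/(-34940 + 8470) = (-233 + 24544)/(-34940 + 8470) = 24311/(-26470) = 24311*(-1/26470) = -24311/26470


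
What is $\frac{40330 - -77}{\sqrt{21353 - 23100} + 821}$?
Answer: $\frac{33174147}{675788} - \frac{40407 i \sqrt{1747}}{675788} \approx 49.09 - 2.4992 i$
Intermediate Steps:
$\frac{40330 - -77}{\sqrt{21353 - 23100} + 821} = \frac{40330 + \left(-29 + 106\right)}{\sqrt{-1747} + 821} = \frac{40330 + 77}{i \sqrt{1747} + 821} = \frac{40407}{821 + i \sqrt{1747}}$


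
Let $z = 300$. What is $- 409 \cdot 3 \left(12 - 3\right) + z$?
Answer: $-10743$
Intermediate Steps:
$- 409 \cdot 3 \left(12 - 3\right) + z = - 409 \cdot 3 \left(12 - 3\right) + 300 = - 409 \cdot 3 \cdot 9 + 300 = \left(-409\right) 27 + 300 = -11043 + 300 = -10743$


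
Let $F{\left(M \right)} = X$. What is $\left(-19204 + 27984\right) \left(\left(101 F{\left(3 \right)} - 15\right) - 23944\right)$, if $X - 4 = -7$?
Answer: $-213020360$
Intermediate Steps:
$X = -3$ ($X = 4 - 7 = -3$)
$F{\left(M \right)} = -3$
$\left(-19204 + 27984\right) \left(\left(101 F{\left(3 \right)} - 15\right) - 23944\right) = \left(-19204 + 27984\right) \left(\left(101 \left(-3\right) - 15\right) - 23944\right) = 8780 \left(\left(-303 - 15\right) - 23944\right) = 8780 \left(-318 - 23944\right) = 8780 \left(-24262\right) = -213020360$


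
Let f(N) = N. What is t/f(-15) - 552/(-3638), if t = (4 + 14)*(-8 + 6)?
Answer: 23208/9095 ≈ 2.5517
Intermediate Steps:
t = -36 (t = 18*(-2) = -36)
t/f(-15) - 552/(-3638) = -36/(-15) - 552/(-3638) = -36*(-1/15) - 552*(-1/3638) = 12/5 + 276/1819 = 23208/9095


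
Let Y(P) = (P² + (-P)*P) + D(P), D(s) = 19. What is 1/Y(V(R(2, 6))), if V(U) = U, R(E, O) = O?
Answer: 1/19 ≈ 0.052632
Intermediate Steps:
Y(P) = 19 (Y(P) = (P² + (-P)*P) + 19 = (P² - P²) + 19 = 0 + 19 = 19)
1/Y(V(R(2, 6))) = 1/19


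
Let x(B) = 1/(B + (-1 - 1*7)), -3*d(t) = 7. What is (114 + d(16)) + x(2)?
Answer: 223/2 ≈ 111.50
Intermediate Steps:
d(t) = -7/3 (d(t) = -1/3*7 = -7/3)
x(B) = 1/(-8 + B) (x(B) = 1/(B + (-1 - 7)) = 1/(B - 8) = 1/(-8 + B))
(114 + d(16)) + x(2) = (114 - 7/3) + 1/(-8 + 2) = 335/3 + 1/(-6) = 335/3 - 1/6 = 223/2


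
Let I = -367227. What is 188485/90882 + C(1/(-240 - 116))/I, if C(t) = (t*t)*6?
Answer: 7384055528881/3560377402008 ≈ 2.0740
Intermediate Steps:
C(t) = 6*t**2 (C(t) = t**2*6 = 6*t**2)
188485/90882 + C(1/(-240 - 116))/I = 188485/90882 + (6*(1/(-240 - 116))**2)/(-367227) = 188485*(1/90882) + (6*(1/(-356))**2)*(-1/367227) = 17135/8262 + (6*(-1/356)**2)*(-1/367227) = 17135/8262 + (6*(1/126736))*(-1/367227) = 17135/8262 + (3/63368)*(-1/367227) = 17135/8262 - 1/7756813512 = 7384055528881/3560377402008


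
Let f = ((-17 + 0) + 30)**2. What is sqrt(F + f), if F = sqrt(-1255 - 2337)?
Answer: sqrt(169 + 2*I*sqrt(898)) ≈ 13.197 + 2.2707*I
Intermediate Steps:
f = 169 (f = (-17 + 30)**2 = 13**2 = 169)
F = 2*I*sqrt(898) (F = sqrt(-3592) = 2*I*sqrt(898) ≈ 59.933*I)
sqrt(F + f) = sqrt(2*I*sqrt(898) + 169) = sqrt(169 + 2*I*sqrt(898))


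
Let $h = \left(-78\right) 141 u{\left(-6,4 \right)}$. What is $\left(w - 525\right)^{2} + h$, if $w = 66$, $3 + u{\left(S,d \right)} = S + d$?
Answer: $265671$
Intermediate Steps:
$u{\left(S,d \right)} = -3 + S + d$ ($u{\left(S,d \right)} = -3 + \left(S + d\right) = -3 + S + d$)
$h = 54990$ ($h = \left(-78\right) 141 \left(-3 - 6 + 4\right) = \left(-10998\right) \left(-5\right) = 54990$)
$\left(w - 525\right)^{2} + h = \left(66 - 525\right)^{2} + 54990 = \left(-459\right)^{2} + 54990 = 210681 + 54990 = 265671$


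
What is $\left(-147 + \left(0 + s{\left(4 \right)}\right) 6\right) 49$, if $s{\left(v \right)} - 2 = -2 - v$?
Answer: $-8379$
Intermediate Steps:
$s{\left(v \right)} = - v$ ($s{\left(v \right)} = 2 - \left(2 + v\right) = - v$)
$\left(-147 + \left(0 + s{\left(4 \right)}\right) 6\right) 49 = \left(-147 + \left(0 - 4\right) 6\right) 49 = \left(-147 - 24\right) 49 = \left(-171\right) 49 = -8379$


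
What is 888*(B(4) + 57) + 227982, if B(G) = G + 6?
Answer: 287478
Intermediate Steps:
B(G) = 6 + G
888*(B(4) + 57) + 227982 = 888*((6 + 4) + 57) + 227982 = 888*(10 + 57) + 227982 = 888*67 + 227982 = 59496 + 227982 = 287478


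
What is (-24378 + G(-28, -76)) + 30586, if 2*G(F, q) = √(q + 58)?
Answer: 6208 + 3*I*√2/2 ≈ 6208.0 + 2.1213*I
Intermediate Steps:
G(F, q) = √(58 + q)/2 (G(F, q) = √(q + 58)/2 = √(58 + q)/2)
(-24378 + G(-28, -76)) + 30586 = (-24378 + √(58 - 76)/2) + 30586 = (-24378 + √(-18)/2) + 30586 = (-24378 + (3*I*√2)/2) + 30586 = (-24378 + 3*I*√2/2) + 30586 = 6208 + 3*I*√2/2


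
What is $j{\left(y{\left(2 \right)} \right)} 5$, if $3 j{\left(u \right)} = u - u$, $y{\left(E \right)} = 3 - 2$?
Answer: $0$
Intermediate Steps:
$y{\left(E \right)} = 1$ ($y{\left(E \right)} = 3 - 2 = 1$)
$j{\left(u \right)} = 0$ ($j{\left(u \right)} = \frac{u - u}{3} = \frac{1}{3} \cdot 0 = 0$)
$j{\left(y{\left(2 \right)} \right)} 5 = 0 \cdot 5 = 0$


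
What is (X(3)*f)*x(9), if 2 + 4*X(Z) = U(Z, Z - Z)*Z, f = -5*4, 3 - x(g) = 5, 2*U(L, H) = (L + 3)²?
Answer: 520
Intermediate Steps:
U(L, H) = (3 + L)²/2 (U(L, H) = (L + 3)²/2 = (3 + L)²/2)
x(g) = -2 (x(g) = 3 - 1*5 = 3 - 5 = -2)
f = -20
X(Z) = -½ + Z*(3 + Z)²/8 (X(Z) = -½ + (((3 + Z)²/2)*Z)/4 = -½ + (Z*(3 + Z)²/2)/4 = -½ + Z*(3 + Z)²/8)
(X(3)*f)*x(9) = ((-½ + (⅛)*3*(3 + 3)²)*(-20))*(-2) = ((-½ + (⅛)*3*6²)*(-20))*(-2) = ((-½ + (⅛)*3*36)*(-20))*(-2) = ((-½ + 27/2)*(-20))*(-2) = (13*(-20))*(-2) = -260*(-2) = 520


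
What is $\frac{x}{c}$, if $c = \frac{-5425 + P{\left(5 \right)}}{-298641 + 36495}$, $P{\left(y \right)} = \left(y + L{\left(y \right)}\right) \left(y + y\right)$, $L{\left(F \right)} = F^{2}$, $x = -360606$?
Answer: $- \frac{94531420476}{5125} \approx -1.8445 \cdot 10^{7}$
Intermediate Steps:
$P{\left(y \right)} = 2 y \left(y + y^{2}\right)$ ($P{\left(y \right)} = \left(y + y^{2}\right) \left(y + y\right) = \left(y + y^{2}\right) 2 y = 2 y \left(y + y^{2}\right)$)
$c = \frac{5125}{262146}$ ($c = \frac{-5425 + 2 \cdot 5^{2} \left(1 + 5\right)}{-298641 + 36495} = \frac{-5425 + 2 \cdot 25 \cdot 6}{-262146} = \left(-5425 + 300\right) \left(- \frac{1}{262146}\right) = \left(-5125\right) \left(- \frac{1}{262146}\right) = \frac{5125}{262146} \approx 0.01955$)
$\frac{x}{c} = - \frac{360606}{\frac{5125}{262146}} = \left(-360606\right) \frac{262146}{5125} = - \frac{94531420476}{5125}$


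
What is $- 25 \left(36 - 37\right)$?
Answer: $25$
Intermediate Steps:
$- 25 \left(36 - 37\right) = - 25 \left(-1\right) = \left(-1\right) \left(-25\right) = 25$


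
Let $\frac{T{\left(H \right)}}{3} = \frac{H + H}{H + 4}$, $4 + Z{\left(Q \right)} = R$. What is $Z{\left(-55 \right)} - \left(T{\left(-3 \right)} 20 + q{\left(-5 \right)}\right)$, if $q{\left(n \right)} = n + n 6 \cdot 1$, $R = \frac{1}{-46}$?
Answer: $\frac{17985}{46} \approx 390.98$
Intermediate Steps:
$R = - \frac{1}{46} \approx -0.021739$
$Z{\left(Q \right)} = - \frac{185}{46}$ ($Z{\left(Q \right)} = -4 - \frac{1}{46} = - \frac{185}{46}$)
$T{\left(H \right)} = \frac{6 H}{4 + H}$ ($T{\left(H \right)} = 3 \frac{H + H}{H + 4} = 3 \frac{2 H}{4 + H} = \frac{6 H}{4 + H}$)
$q{\left(n \right)} = 7 n$ ($q{\left(n \right)} = n + n 6 = n + 6 n = 7 n$)
$Z{\left(-55 \right)} - \left(T{\left(-3 \right)} 20 + q{\left(-5 \right)}\right) = - \frac{185}{46} - \left(6 \left(-3\right) \frac{1}{4 - 3} \cdot 20 + 7 \left(-5\right)\right) = - \frac{185}{46} - \left(6 \left(-3\right) 1^{-1} \cdot 20 - 35\right) = - \frac{185}{46} - \left(6 \left(-3\right) 1 \cdot 20 - 35\right) = - \frac{185}{46} - \left(\left(-18\right) 20 - 35\right) = - \frac{185}{46} - \left(-360 - 35\right) = - \frac{185}{46} - -395 = - \frac{185}{46} + 395 = \frac{17985}{46}$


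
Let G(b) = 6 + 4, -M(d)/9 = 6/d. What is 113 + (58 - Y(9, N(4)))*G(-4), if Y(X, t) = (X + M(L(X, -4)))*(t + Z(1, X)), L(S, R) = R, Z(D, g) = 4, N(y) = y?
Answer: -1107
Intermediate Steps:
M(d) = -54/d
Y(X, t) = (4 + t)*(27/2 + X) (Y(X, t) = (X - 54/(-4))*(t + 4) = (X - 54*(-¼))*(4 + t) = (X + 27/2)*(4 + t) = (27/2 + X)*(4 + t) = (4 + t)*(27/2 + X))
G(b) = 10
113 + (58 - Y(9, N(4)))*G(-4) = 113 + (58 - (54 + 4*9 + (27/2)*4 + 9*4))*10 = 113 + (58 - (54 + 36 + 54 + 36))*10 = 113 + (58 - 1*180)*10 = 113 + (58 - 180)*10 = 113 - 122*10 = 113 - 1220 = -1107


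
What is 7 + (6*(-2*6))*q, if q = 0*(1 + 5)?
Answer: 7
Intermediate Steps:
q = 0 (q = 0*6 = 0)
7 + (6*(-2*6))*q = 7 + (6*(-2*6))*0 = 7 + (6*(-12))*0 = 7 - 72*0 = 7 + 0 = 7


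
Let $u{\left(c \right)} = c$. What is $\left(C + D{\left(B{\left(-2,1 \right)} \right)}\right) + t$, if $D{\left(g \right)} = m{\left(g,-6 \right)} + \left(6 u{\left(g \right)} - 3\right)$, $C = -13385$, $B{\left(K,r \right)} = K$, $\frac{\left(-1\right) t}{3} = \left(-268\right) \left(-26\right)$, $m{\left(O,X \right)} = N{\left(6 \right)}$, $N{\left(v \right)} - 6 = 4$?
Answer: $-34294$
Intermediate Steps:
$N{\left(v \right)} = 10$ ($N{\left(v \right)} = 6 + 4 = 10$)
$m{\left(O,X \right)} = 10$
$t = -20904$ ($t = - 3 \left(\left(-268\right) \left(-26\right)\right) = \left(-3\right) 6968 = -20904$)
$D{\left(g \right)} = 7 + 6 g$ ($D{\left(g \right)} = 10 + \left(6 g - 3\right) = 10 + \left(-3 + 6 g\right) = 7 + 6 g$)
$\left(C + D{\left(B{\left(-2,1 \right)} \right)}\right) + t = \left(-13385 + \left(7 + 6 \left(-2\right)\right)\right) - 20904 = \left(-13385 + \left(7 - 12\right)\right) - 20904 = \left(-13385 - 5\right) - 20904 = -13390 - 20904 = -34294$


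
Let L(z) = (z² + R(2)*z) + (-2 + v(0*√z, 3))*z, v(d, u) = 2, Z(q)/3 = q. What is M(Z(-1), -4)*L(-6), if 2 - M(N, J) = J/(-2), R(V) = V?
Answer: 0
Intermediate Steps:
Z(q) = 3*q
L(z) = z² + 2*z (L(z) = (z² + 2*z) + (-2 + 2)*z = (z² + 2*z) + 0*z = (z² + 2*z) + 0 = z² + 2*z)
M(N, J) = 2 + J/2 (M(N, J) = 2 - J/(-2) = 2 - J*(-1)/2 = 2 - (-1)*J/2 = 2 + J/2)
M(Z(-1), -4)*L(-6) = (2 + (½)*(-4))*(-6*(2 - 6)) = (2 - 2)*(-6*(-4)) = 0*24 = 0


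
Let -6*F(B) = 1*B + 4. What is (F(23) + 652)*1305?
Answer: 1689975/2 ≈ 8.4499e+5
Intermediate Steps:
F(B) = -⅔ - B/6 (F(B) = -(1*B + 4)/6 = -(B + 4)/6 = -(4 + B)/6 = -⅔ - B/6)
(F(23) + 652)*1305 = ((-⅔ - ⅙*23) + 652)*1305 = ((-⅔ - 23/6) + 652)*1305 = (-9/2 + 652)*1305 = (1295/2)*1305 = 1689975/2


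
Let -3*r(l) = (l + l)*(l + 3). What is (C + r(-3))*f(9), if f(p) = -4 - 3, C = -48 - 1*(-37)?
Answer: 77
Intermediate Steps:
C = -11 (C = -48 + 37 = -11)
r(l) = -2*l*(3 + l)/3 (r(l) = -(l + l)*(l + 3)/3 = -2*l*(3 + l)/3)
f(p) = -7
(C + r(-3))*f(9) = (-11 - ⅔*(-3)*(3 - 3))*(-7) = (-11 - ⅔*(-3)*0)*(-7) = (-11 + 0)*(-7) = -11*(-7) = 77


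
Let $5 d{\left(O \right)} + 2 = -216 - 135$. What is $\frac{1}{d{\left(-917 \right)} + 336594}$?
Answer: $\frac{5}{1682617} \approx 2.9716 \cdot 10^{-6}$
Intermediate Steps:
$d{\left(O \right)} = - \frac{353}{5}$ ($d{\left(O \right)} = - \frac{2}{5} + \frac{-216 - 135}{5} = - \frac{2}{5} + \frac{1}{5} \left(-351\right) = - \frac{2}{5} - \frac{351}{5} = - \frac{353}{5}$)
$\frac{1}{d{\left(-917 \right)} + 336594} = \frac{1}{- \frac{353}{5} + 336594} = \frac{1}{\frac{1682617}{5}} = \frac{5}{1682617}$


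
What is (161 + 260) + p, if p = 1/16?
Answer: 6737/16 ≈ 421.06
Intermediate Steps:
p = 1/16 ≈ 0.062500
(161 + 260) + p = (161 + 260) + 1/16 = 421 + 1/16 = 6737/16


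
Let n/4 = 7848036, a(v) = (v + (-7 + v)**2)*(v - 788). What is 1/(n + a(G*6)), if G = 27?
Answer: 1/16251082 ≈ 6.1534e-8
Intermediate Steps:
a(v) = (-788 + v)*(v + (-7 + v)**2) (a(v) = (v + (-7 + v)**2)*(-788 + v) = (-788 + v)*(v + (-7 + v)**2))
n = 31392144 (n = 4*7848036 = 31392144)
1/(n + a(G*6)) = 1/(31392144 + (-38612 + (27*6)**3 - 801*(27*6)**2 + 10293*(27*6))) = 1/(31392144 + (-38612 + 162**3 - 801*162**2 + 10293*162)) = 1/(31392144 + (-38612 + 4251528 - 801*26244 + 1667466)) = 1/(31392144 + (-38612 + 4251528 - 21021444 + 1667466)) = 1/(31392144 - 15141062) = 1/16251082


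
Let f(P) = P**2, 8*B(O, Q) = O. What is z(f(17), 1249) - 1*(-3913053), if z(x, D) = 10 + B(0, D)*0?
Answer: 3913063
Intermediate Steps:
B(O, Q) = O/8
z(x, D) = 10 (z(x, D) = 10 + ((1/8)*0)*0 = 10 + 0*0 = 10 + 0 = 10)
z(f(17), 1249) - 1*(-3913053) = 10 - 1*(-3913053) = 10 + 3913053 = 3913063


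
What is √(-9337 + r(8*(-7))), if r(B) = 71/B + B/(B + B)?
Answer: I*√7320810/28 ≈ 96.632*I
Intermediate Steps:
r(B) = ½ + 71/B (r(B) = 71/B + B/((2*B)) = 71/B + B*(1/(2*B)) = 71/B + ½ = ½ + 71/B)
√(-9337 + r(8*(-7))) = √(-9337 + (142 + 8*(-7))/(2*((8*(-7))))) = √(-9337 + (½)*(142 - 56)/(-56)) = √(-9337 + (½)*(-1/56)*86) = √(-9337 - 43/56) = √(-522915/56) = I*√7320810/28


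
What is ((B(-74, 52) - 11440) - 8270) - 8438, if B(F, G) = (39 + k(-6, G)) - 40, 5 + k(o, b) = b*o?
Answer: -28466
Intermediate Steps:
k(o, b) = -5 + b*o
B(F, G) = -6 - 6*G (B(F, G) = (39 + (-5 + G*(-6))) - 40 = (39 + (-5 - 6*G)) - 40 = (34 - 6*G) - 40 = -6 - 6*G)
((B(-74, 52) - 11440) - 8270) - 8438 = (((-6 - 6*52) - 11440) - 8270) - 8438 = (((-6 - 312) - 11440) - 8270) - 8438 = ((-318 - 11440) - 8270) - 8438 = (-11758 - 8270) - 8438 = -20028 - 8438 = -28466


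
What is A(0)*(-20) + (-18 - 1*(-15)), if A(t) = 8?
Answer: -163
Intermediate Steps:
A(0)*(-20) + (-18 - 1*(-15)) = 8*(-20) + (-18 - 1*(-15)) = -160 + (-18 + 15) = -160 - 3 = -163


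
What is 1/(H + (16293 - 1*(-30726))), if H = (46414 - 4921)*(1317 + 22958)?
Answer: 1/1007289594 ≈ 9.9276e-10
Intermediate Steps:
H = 1007242575 (H = 41493*24275 = 1007242575)
1/(H + (16293 - 1*(-30726))) = 1/(1007242575 + (16293 - 1*(-30726))) = 1/(1007242575 + (16293 + 30726)) = 1/(1007242575 + 47019) = 1/1007289594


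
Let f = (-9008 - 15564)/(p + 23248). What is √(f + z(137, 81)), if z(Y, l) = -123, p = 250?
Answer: I*√17123145337/11749 ≈ 11.138*I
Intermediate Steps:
f = -12286/11749 (f = (-9008 - 15564)/(250 + 23248) = -24572/23498 = -24572*1/23498 = -12286/11749 ≈ -1.0457)
√(f + z(137, 81)) = √(-12286/11749 - 123) = √(-1457413/11749) = I*√17123145337/11749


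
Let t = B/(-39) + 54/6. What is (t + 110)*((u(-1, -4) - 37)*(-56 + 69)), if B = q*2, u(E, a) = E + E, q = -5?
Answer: -60463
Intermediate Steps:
u(E, a) = 2*E
B = -10 (B = -5*2 = -10)
t = 361/39 (t = -10/(-39) + 54/6 = -10*(-1/39) + 54*(⅙) = 10/39 + 9 = 361/39 ≈ 9.2564)
(t + 110)*((u(-1, -4) - 37)*(-56 + 69)) = (361/39 + 110)*((2*(-1) - 37)*(-56 + 69)) = 4651*((-2 - 37)*13)/39 = 4651*(-39*13)/39 = (4651/39)*(-507) = -60463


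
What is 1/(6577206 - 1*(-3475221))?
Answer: 1/10052427 ≈ 9.9478e-8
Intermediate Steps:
1/(6577206 - 1*(-3475221)) = 1/(6577206 + 3475221) = 1/10052427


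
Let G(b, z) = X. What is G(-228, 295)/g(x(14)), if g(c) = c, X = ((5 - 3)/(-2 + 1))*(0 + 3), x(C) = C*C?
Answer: -3/98 ≈ -0.030612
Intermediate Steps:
x(C) = C²
X = -6 (X = (2/(-1))*3 = (2*(-1))*3 = -2*3 = -6)
G(b, z) = -6
G(-228, 295)/g(x(14)) = -6/(14²) = -6/196 = -6*1/196 = -3/98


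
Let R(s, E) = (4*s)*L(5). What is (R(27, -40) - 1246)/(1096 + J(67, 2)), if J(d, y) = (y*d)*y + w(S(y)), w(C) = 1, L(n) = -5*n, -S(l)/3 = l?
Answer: -3946/1365 ≈ -2.8908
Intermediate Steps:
S(l) = -3*l
R(s, E) = -100*s (R(s, E) = (4*s)*(-5*5) = (4*s)*(-25) = -100*s)
J(d, y) = 1 + d*y**2 (J(d, y) = (y*d)*y + 1 = (d*y)*y + 1 = d*y**2 + 1 = 1 + d*y**2)
(R(27, -40) - 1246)/(1096 + J(67, 2)) = (-100*27 - 1246)/(1096 + (1 + 67*2**2)) = (-2700 - 1246)/(1096 + (1 + 67*4)) = -3946/(1096 + (1 + 268)) = -3946/(1096 + 269) = -3946/1365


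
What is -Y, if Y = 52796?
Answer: -52796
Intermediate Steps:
-Y = -1*52796 = -52796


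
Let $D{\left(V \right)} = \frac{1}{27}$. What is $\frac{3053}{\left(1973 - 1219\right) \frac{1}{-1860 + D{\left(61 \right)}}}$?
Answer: $- \frac{11793739}{1566} \approx -7531.1$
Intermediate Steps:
$D{\left(V \right)} = \frac{1}{27}$
$\frac{3053}{\left(1973 - 1219\right) \frac{1}{-1860 + D{\left(61 \right)}}} = \frac{3053}{\left(1973 - 1219\right) \frac{1}{-1860 + \frac{1}{27}}} = \frac{3053}{754 \frac{1}{- \frac{50219}{27}}} = \frac{3053}{754 \left(- \frac{27}{50219}\right)} = \frac{3053}{- \frac{1566}{3863}} = 3053 \left(- \frac{3863}{1566}\right) = - \frac{11793739}{1566}$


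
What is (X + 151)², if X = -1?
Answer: 22500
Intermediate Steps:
(X + 151)² = (-1 + 151)² = 150² = 22500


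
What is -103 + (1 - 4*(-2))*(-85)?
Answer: -868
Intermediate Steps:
-103 + (1 - 4*(-2))*(-85) = -103 + (1 + 8)*(-85) = -103 + 9*(-85) = -103 - 765 = -868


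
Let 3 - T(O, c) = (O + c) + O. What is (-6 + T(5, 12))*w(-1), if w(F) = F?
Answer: 25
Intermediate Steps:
T(O, c) = 3 - c - 2*O (T(O, c) = 3 - ((O + c) + O) = 3 - (c + 2*O) = 3 + (-c - 2*O) = 3 - c - 2*O)
(-6 + T(5, 12))*w(-1) = (-6 + (3 - 1*12 - 2*5))*(-1) = (-6 + (3 - 12 - 10))*(-1) = (-6 - 19)*(-1) = -25*(-1) = 25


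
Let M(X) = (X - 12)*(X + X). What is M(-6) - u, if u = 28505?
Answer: -28289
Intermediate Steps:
M(X) = 2*X*(-12 + X) (M(X) = (-12 + X)*(2*X) = 2*X*(-12 + X))
M(-6) - u = 2*(-6)*(-12 - 6) - 1*28505 = 2*(-6)*(-18) - 28505 = 216 - 28505 = -28289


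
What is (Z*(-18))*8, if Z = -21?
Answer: 3024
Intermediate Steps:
(Z*(-18))*8 = -21*(-18)*8 = 378*8 = 3024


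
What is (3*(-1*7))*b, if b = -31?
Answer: 651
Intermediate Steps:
(3*(-1*7))*b = (3*(-1*7))*(-31) = (3*(-7))*(-31) = -21*(-31) = 651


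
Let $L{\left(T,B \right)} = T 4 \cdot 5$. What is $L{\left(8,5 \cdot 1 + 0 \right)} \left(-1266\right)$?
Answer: $-202560$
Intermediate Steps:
$L{\left(T,B \right)} = 20 T$ ($L{\left(T,B \right)} = 4 T 5 = 20 T$)
$L{\left(8,5 \cdot 1 + 0 \right)} \left(-1266\right) = 20 \cdot 8 \left(-1266\right) = 160 \left(-1266\right) = -202560$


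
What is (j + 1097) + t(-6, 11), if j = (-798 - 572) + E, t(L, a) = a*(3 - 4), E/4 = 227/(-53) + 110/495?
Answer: -143216/477 ≈ -300.24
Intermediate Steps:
E = -7748/477 (E = 4*(227/(-53) + 110/495) = 4*(227*(-1/53) + 110*(1/495)) = 4*(-227/53 + 2/9) = 4*(-1937/477) = -7748/477 ≈ -16.243)
t(L, a) = -a (t(L, a) = a*(-1) = -a)
j = -661238/477 (j = (-798 - 572) - 7748/477 = -1370 - 7748/477 = -661238/477 ≈ -1386.2)
(j + 1097) + t(-6, 11) = (-661238/477 + 1097) - 1*11 = -137969/477 - 11 = -143216/477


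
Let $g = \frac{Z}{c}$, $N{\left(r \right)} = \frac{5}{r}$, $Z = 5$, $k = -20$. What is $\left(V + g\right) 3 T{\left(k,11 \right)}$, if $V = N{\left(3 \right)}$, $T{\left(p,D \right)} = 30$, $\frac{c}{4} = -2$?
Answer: $\frac{375}{4} \approx 93.75$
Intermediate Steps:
$c = -8$ ($c = 4 \left(-2\right) = -8$)
$V = \frac{5}{3} \approx 1.6667$
$g = - \frac{5}{8}$ ($g = \frac{5}{-8} = 5 \left(- \frac{1}{8}\right) = - \frac{5}{8} \approx -0.625$)
$\left(V + g\right) 3 T{\left(k,11 \right)} = \left(\frac{5}{3} - \frac{5}{8}\right) 3 \cdot 30 = \frac{25}{24} \cdot 3 \cdot 30 = \frac{25}{8} \cdot 30 = \frac{375}{4}$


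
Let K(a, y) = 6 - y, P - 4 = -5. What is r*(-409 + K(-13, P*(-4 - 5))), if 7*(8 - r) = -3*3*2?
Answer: -30488/7 ≈ -4355.4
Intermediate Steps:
P = -1 (P = 4 - 5 = -1)
r = 74/7 (r = 8 - (-3*3)*2/7 = 8 - (-9)*2/7 = 8 - ⅐*(-18) = 8 + 18/7 = 74/7 ≈ 10.571)
r*(-409 + K(-13, P*(-4 - 5))) = 74*(-409 + (6 - (-1)*(-4 - 5)))/7 = 74*(-409 + (6 - (-1)*(-9)))/7 = 74*(-409 + (6 - 1*9))/7 = 74*(-409 + (6 - 9))/7 = 74*(-409 - 3)/7 = (74/7)*(-412) = -30488/7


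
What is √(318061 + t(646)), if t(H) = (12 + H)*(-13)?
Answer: √309507 ≈ 556.33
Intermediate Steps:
t(H) = -156 - 13*H
√(318061 + t(646)) = √(318061 + (-156 - 13*646)) = √(318061 + (-156 - 8398)) = √(318061 - 8554) = √309507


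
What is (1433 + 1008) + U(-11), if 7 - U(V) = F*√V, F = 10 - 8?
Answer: 2448 - 2*I*√11 ≈ 2448.0 - 6.6332*I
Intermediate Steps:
F = 2
U(V) = 7 - 2*√V
(1433 + 1008) + U(-11) = (1433 + 1008) + (7 - 2*I*√11) = 2441 + (7 - 2*I*√11) = 2448 - 2*I*√11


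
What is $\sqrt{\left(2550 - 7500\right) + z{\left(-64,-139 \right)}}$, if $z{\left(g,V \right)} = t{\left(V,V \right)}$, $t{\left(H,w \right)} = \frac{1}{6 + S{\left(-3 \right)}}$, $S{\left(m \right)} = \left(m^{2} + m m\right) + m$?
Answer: $\frac{i \sqrt{2182929}}{21} \approx 70.356 i$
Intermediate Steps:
$S{\left(m \right)} = m + 2 m^{2}$ ($S{\left(m \right)} = \left(m^{2} + m^{2}\right) + m = 2 m^{2} + m = m + 2 m^{2}$)
$t{\left(H,w \right)} = \frac{1}{21}$ ($t{\left(H,w \right)} = \frac{1}{6 - 3 \left(1 + 2 \left(-3\right)\right)} = \frac{1}{6 - 3 \left(1 - 6\right)} = \frac{1}{6 - -15} = \frac{1}{6 + 15} = \frac{1}{21}$)
$z{\left(g,V \right)} = \frac{1}{21}$
$\sqrt{\left(2550 - 7500\right) + z{\left(-64,-139 \right)}} = \sqrt{\left(2550 - 7500\right) + \frac{1}{21}} = \sqrt{-4950 + \frac{1}{21}} = \sqrt{- \frac{103949}{21}} = \frac{i \sqrt{2182929}}{21}$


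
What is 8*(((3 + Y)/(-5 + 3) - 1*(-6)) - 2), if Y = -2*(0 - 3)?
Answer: -4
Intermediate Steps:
Y = 6 (Y = -2*(-3) = 6)
8*(((3 + Y)/(-5 + 3) - 1*(-6)) - 2) = 8*(((3 + 6)/(-5 + 3) - 1*(-6)) - 2) = 8*((9/(-2) + 6) - 2) = 8*((9*(-½) + 6) - 2) = 8*((-9/2 + 6) - 2) = 8*(3/2 - 2) = 8*(-½) = -4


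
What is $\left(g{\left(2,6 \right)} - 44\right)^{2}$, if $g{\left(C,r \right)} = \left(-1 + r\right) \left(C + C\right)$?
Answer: $576$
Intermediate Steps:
$g{\left(C,r \right)} = 2 C \left(-1 + r\right)$ ($g{\left(C,r \right)} = \left(-1 + r\right) 2 C = 2 C \left(-1 + r\right)$)
$\left(g{\left(2,6 \right)} - 44\right)^{2} = \left(2 \cdot 2 \left(-1 + 6\right) - 44\right)^{2} = \left(2 \cdot 2 \cdot 5 - 44\right)^{2} = \left(20 - 44\right)^{2} = \left(-24\right)^{2} = 576$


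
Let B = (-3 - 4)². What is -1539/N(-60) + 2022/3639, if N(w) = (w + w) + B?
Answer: 1914661/86123 ≈ 22.232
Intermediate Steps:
B = 49 (B = (-7)² = 49)
N(w) = 49 + 2*w (N(w) = (w + w) + 49 = 2*w + 49 = 49 + 2*w)
-1539/N(-60) + 2022/3639 = -1539/(49 + 2*(-60)) + 2022/3639 = -1539/(49 - 120) + 2022*(1/3639) = -1539/(-71) + 674/1213 = -1539*(-1/71) + 674/1213 = 1539/71 + 674/1213 = 1914661/86123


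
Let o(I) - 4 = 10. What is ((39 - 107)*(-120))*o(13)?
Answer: 114240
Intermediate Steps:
o(I) = 14 (o(I) = 4 + 10 = 14)
((39 - 107)*(-120))*o(13) = ((39 - 107)*(-120))*14 = -68*(-120)*14 = 8160*14 = 114240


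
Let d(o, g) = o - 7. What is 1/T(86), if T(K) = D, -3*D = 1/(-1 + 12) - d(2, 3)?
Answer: -33/56 ≈ -0.58929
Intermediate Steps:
d(o, g) = -7 + o
D = -56/33 (D = -(1/(-1 + 12) - (-7 + 2))/3 = -(1/11 - 1*(-5))/3 = -(1/11 + 5)/3 = -⅓*56/11 = -56/33 ≈ -1.6970)
T(K) = -56/33
1/T(86) = 1/(-56/33) = -33/56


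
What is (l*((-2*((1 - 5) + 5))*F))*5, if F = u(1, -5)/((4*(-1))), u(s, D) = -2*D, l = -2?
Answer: -50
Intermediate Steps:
F = -5/2 (F = (-2*(-5))/((4*(-1))) = 10/(-4) = 10*(-¼) = -5/2 ≈ -2.5000)
(l*((-2*((1 - 5) + 5))*F))*5 = -2*(-2*((1 - 5) + 5))*(-5)/2*5 = -2*(-2*(-4 + 5))*(-5)/2*5 = -2*(-2*1)*(-5)/2*5 = -(-4)*(-5)/2*5 = -2*5*5 = -10*5 = -50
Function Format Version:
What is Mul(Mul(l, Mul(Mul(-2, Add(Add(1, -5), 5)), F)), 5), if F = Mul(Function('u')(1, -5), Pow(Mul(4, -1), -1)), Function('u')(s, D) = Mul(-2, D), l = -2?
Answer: -50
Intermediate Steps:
F = Rational(-5, 2) (F = Mul(Mul(-2, -5), Pow(Mul(4, -1), -1)) = Mul(10, Pow(-4, -1)) = Mul(10, Rational(-1, 4)) = Rational(-5, 2) ≈ -2.5000)
Mul(Mul(l, Mul(Mul(-2, Add(Add(1, -5), 5)), F)), 5) = Mul(Mul(-2, Mul(Mul(-2, Add(Add(1, -5), 5)), Rational(-5, 2))), 5) = Mul(Mul(-2, Mul(Mul(-2, Add(-4, 5)), Rational(-5, 2))), 5) = Mul(Mul(-2, Mul(Mul(-2, 1), Rational(-5, 2))), 5) = Mul(Mul(-2, Mul(-2, Rational(-5, 2))), 5) = Mul(Mul(-2, 5), 5) = Mul(-10, 5) = -50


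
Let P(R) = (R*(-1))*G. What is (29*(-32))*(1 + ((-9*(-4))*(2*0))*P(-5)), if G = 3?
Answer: -928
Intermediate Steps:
P(R) = -3*R (P(R) = (R*(-1))*3 = -R*3 = -3*R)
(29*(-32))*(1 + ((-9*(-4))*(2*0))*P(-5)) = (29*(-32))*(1 + ((-9*(-4))*(2*0))*(-3*(-5))) = -928*(1 + (-3*(-12)*0)*15) = -928*(1 + (36*0)*15) = -928*(1 + 0*15) = -928*(1 + 0) = -928*1 = -928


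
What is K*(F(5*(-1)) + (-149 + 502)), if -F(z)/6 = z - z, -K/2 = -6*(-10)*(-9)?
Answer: 381240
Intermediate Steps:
K = 1080 (K = -2*(-6*(-10))*(-9) = -120*(-9) = -2*(-540) = 1080)
F(z) = 0 (F(z) = -6*(z - z) = -6*0 = 0)
K*(F(5*(-1)) + (-149 + 502)) = 1080*(0 + (-149 + 502)) = 1080*(0 + 353) = 1080*353 = 381240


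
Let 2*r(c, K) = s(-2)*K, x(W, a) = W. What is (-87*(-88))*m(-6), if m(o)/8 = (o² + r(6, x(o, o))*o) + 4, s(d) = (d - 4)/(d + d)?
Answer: 4103616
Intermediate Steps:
s(d) = (-4 + d)/(2*d) (s(d) = (-4 + d)/((2*d)) = (-4 + d)*(1/(2*d)) = (-4 + d)/(2*d))
r(c, K) = 3*K/4 (r(c, K) = (((½)*(-4 - 2)/(-2))*K)/2 = (((½)*(-½)*(-6))*K)/2 = (3*K/2)/2 = 3*K/4)
m(o) = 32 + 14*o² (m(o) = 8*((o² + (3*o/4)*o) + 4) = 8*((o² + 3*o²/4) + 4) = 8*(7*o²/4 + 4) = 8*(4 + 7*o²/4) = 32 + 14*o²)
(-87*(-88))*m(-6) = (-87*(-88))*(32 + 14*(-6)²) = 7656*(32 + 14*36) = 7656*(32 + 504) = 7656*536 = 4103616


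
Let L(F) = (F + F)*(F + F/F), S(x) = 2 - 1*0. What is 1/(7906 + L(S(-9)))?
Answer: 1/7918 ≈ 0.00012629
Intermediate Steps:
S(x) = 2 (S(x) = 2 + 0 = 2)
L(F) = 2*F*(1 + F) (L(F) = (2*F)*(F + 1) = (2*F)*(1 + F) = 2*F*(1 + F))
1/(7906 + L(S(-9))) = 1/(7906 + 2*2*(1 + 2)) = 1/(7906 + 2*2*3) = 1/(7906 + 12) = 1/7918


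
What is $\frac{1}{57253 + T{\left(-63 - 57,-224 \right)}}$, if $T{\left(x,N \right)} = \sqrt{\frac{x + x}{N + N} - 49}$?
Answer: $\frac{1603084}{91781369609} - \frac{2 i \sqrt{9499}}{91781369609} \approx 1.7466 \cdot 10^{-5} - 2.1238 \cdot 10^{-9} i$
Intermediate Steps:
$T{\left(x,N \right)} = \sqrt{-49 + \frac{x}{N}}$ ($T{\left(x,N \right)} = \sqrt{\frac{2 x}{2 N} - 49} = \sqrt{2 x \frac{1}{2 N} - 49} = \sqrt{\frac{x}{N} - 49} = \sqrt{-49 + \frac{x}{N}}$)
$\frac{1}{57253 + T{\left(-63 - 57,-224 \right)}} = \frac{1}{57253 + \sqrt{-49 + \frac{-63 - 57}{-224}}} = \frac{1}{57253 + \sqrt{-49 + \left(-63 - 57\right) \left(- \frac{1}{224}\right)}} = \frac{1}{57253 + \sqrt{-49 - - \frac{15}{28}}} = \frac{1}{57253 + \sqrt{-49 + \frac{15}{28}}} = \frac{1}{57253 + \sqrt{- \frac{1357}{28}}} = \frac{1}{57253 + \frac{i \sqrt{9499}}{14}}$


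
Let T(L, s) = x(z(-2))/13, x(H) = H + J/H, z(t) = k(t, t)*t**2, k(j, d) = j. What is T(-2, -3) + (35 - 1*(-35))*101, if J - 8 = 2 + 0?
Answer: 367603/52 ≈ 7069.3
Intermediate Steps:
J = 10 (J = 8 + (2 + 0) = 8 + 2 = 10)
z(t) = t**3 (z(t) = t*t**2 = t**3)
x(H) = H + 10/H
T(L, s) = -37/52 (T(L, s) = ((-2)**3 + 10/((-2)**3))/13 = (-8 + 10/(-8))*(1/13) = (-8 + 10*(-1/8))*(1/13) = (-8 - 5/4)*(1/13) = -37/4*1/13 = -37/52)
T(-2, -3) + (35 - 1*(-35))*101 = -37/52 + (35 - 1*(-35))*101 = -37/52 + (35 + 35)*101 = -37/52 + 70*101 = -37/52 + 7070 = 367603/52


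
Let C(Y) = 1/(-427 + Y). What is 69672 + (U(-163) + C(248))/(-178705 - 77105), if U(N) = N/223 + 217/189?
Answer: 19208676983085253/275701529790 ≈ 69672.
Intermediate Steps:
U(N) = 31/27 + N/223 (U(N) = N*(1/223) + 217*(1/189) = N/223 + 31/27 = 31/27 + N/223)
69672 + (U(-163) + C(248))/(-178705 - 77105) = 69672 + ((31/27 + (1/223)*(-163)) + 1/(-427 + 248))/(-178705 - 77105) = 69672 + ((31/27 - 163/223) + 1/(-179))/(-255810) = 69672 + (2512/6021 - 1/179)*(-1/255810) = 69672 + (443627/1077759)*(-1/255810) = 69672 - 443627/275701529790 = 19208676983085253/275701529790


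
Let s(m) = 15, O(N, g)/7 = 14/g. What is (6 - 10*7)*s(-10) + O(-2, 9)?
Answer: -8542/9 ≈ -949.11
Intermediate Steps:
O(N, g) = 98/g (O(N, g) = 7*(14/g) = 98/g)
(6 - 10*7)*s(-10) + O(-2, 9) = (6 - 10*7)*15 + 98/9 = (6 - 70)*15 + 98*(⅑) = -64*15 + 98/9 = -960 + 98/9 = -8542/9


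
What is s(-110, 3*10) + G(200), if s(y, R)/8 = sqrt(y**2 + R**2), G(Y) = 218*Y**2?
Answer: 8720000 + 80*sqrt(130) ≈ 8.7209e+6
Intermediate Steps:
s(y, R) = 8*sqrt(R**2 + y**2) (s(y, R) = 8*sqrt(y**2 + R**2) = 8*sqrt(R**2 + y**2))
s(-110, 3*10) + G(200) = 8*sqrt((3*10)**2 + (-110)**2) + 218*200**2 = 8*sqrt(30**2 + 12100) + 218*40000 = 8*sqrt(900 + 12100) + 8720000 = 8*sqrt(13000) + 8720000 = 8*(10*sqrt(130)) + 8720000 = 80*sqrt(130) + 8720000 = 8720000 + 80*sqrt(130)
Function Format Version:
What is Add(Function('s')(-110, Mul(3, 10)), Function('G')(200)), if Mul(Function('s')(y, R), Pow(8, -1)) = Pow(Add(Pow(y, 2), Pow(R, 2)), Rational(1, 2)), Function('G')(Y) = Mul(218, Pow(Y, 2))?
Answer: Add(8720000, Mul(80, Pow(130, Rational(1, 2)))) ≈ 8.7209e+6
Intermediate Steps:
Function('s')(y, R) = Mul(8, Pow(Add(Pow(R, 2), Pow(y, 2)), Rational(1, 2))) (Function('s')(y, R) = Mul(8, Pow(Add(Pow(y, 2), Pow(R, 2)), Rational(1, 2))) = Mul(8, Pow(Add(Pow(R, 2), Pow(y, 2)), Rational(1, 2))))
Add(Function('s')(-110, Mul(3, 10)), Function('G')(200)) = Add(Mul(8, Pow(Add(Pow(Mul(3, 10), 2), Pow(-110, 2)), Rational(1, 2))), Mul(218, Pow(200, 2))) = Add(Mul(8, Pow(Add(Pow(30, 2), 12100), Rational(1, 2))), Mul(218, 40000)) = Add(Mul(8, Pow(Add(900, 12100), Rational(1, 2))), 8720000) = Add(Mul(8, Pow(13000, Rational(1, 2))), 8720000) = Add(Mul(8, Mul(10, Pow(130, Rational(1, 2)))), 8720000) = Add(Mul(80, Pow(130, Rational(1, 2))), 8720000) = Add(8720000, Mul(80, Pow(130, Rational(1, 2))))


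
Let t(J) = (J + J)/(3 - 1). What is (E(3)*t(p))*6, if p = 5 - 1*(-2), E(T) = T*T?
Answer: 378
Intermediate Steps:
E(T) = T²
p = 7 (p = 5 + 2 = 7)
t(J) = J (t(J) = (2*J)/2 = (2*J)*(½) = J)
(E(3)*t(p))*6 = (3²*7)*6 = (9*7)*6 = 63*6 = 378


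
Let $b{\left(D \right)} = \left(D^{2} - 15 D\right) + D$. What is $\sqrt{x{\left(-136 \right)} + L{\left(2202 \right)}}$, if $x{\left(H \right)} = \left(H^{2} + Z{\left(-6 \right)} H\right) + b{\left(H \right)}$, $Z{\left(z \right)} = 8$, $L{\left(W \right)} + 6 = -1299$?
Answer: $\sqrt{36503} \approx 191.06$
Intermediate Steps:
$b{\left(D \right)} = D^{2} - 14 D$
$L{\left(W \right)} = -1305$ ($L{\left(W \right)} = -6 - 1299 = -1305$)
$x{\left(H \right)} = H^{2} + 8 H + H \left(-14 + H\right)$ ($x{\left(H \right)} = \left(H^{2} + 8 H\right) + H \left(-14 + H\right) = H^{2} + 8 H + H \left(-14 + H\right)$)
$\sqrt{x{\left(-136 \right)} + L{\left(2202 \right)}} = \sqrt{2 \left(-136\right) \left(-3 - 136\right) - 1305} = \sqrt{2 \left(-136\right) \left(-139\right) - 1305} = \sqrt{37808 - 1305} = \sqrt{36503}$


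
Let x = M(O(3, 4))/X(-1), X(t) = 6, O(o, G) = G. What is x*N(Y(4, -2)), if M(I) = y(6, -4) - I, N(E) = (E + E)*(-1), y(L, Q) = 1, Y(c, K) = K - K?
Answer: 0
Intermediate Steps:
Y(c, K) = 0
N(E) = -2*E (N(E) = (2*E)*(-1) = -2*E)
M(I) = 1 - I
x = -1/2 (x = (1 - 1*4)/6 = (1 - 4)*(1/6) = -3*1/6 = -1/2 ≈ -0.50000)
x*N(Y(4, -2)) = -(-1)*0 = -1/2*0 = 0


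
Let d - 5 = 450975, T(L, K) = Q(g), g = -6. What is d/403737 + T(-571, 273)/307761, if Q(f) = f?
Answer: 46263877786/41418167619 ≈ 1.1170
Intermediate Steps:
T(L, K) = -6
d = 450980 (d = 5 + 450975 = 450980)
d/403737 + T(-571, 273)/307761 = 450980/403737 - 6/307761 = 450980*(1/403737) - 6*1/307761 = 450980/403737 - 2/102587 = 46263877786/41418167619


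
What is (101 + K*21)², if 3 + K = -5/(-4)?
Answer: 66049/16 ≈ 4128.1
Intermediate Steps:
K = -7/4 (K = -3 - 5/(-4) = -3 - 5*(-¼) = -3 + 5/4 = -7/4 ≈ -1.7500)
(101 + K*21)² = (101 - 7/4*21)² = (101 - 147/4)² = (257/4)² = 66049/16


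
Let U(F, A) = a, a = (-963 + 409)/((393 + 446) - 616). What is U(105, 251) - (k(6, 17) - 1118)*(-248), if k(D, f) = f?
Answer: -60890258/223 ≈ -2.7305e+5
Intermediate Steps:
a = -554/223 (a = -554/(839 - 616) = -554/223 ≈ -2.4843)
U(F, A) = -554/223
U(105, 251) - (k(6, 17) - 1118)*(-248) = -554/223 - (17 - 1118)*(-248) = -554/223 - (-1101)*(-248) = -554/223 - 1*273048 = -554/223 - 273048 = -60890258/223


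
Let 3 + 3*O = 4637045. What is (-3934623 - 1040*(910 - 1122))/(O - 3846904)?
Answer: 11142429/6903670 ≈ 1.6140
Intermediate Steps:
O = 4637042/3 (O = -1 + (⅓)*4637045 = -1 + 4637045/3 = 4637042/3 ≈ 1.5457e+6)
(-3934623 - 1040*(910 - 1122))/(O - 3846904) = (-3934623 - 1040*(910 - 1122))/(4637042/3 - 3846904) = (-3934623 - 1040*(-212))/(-6903670/3) = (-3934623 + 220480)*(-3/6903670) = -3714143*(-3/6903670) = 11142429/6903670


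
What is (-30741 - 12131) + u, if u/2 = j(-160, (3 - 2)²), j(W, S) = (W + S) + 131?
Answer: -42928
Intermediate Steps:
j(W, S) = 131 + S + W (j(W, S) = (S + W) + 131 = 131 + S + W)
u = -56 (u = 2*(131 + (3 - 2)² - 160) = 2*(131 + 1² - 160) = 2*(131 + 1 - 160) = 2*(-28) = -56)
(-30741 - 12131) + u = (-30741 - 12131) - 56 = -42872 - 56 = -42928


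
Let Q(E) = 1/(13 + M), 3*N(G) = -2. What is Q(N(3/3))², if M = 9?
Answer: 1/484 ≈ 0.0020661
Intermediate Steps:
N(G) = -⅔ (N(G) = (⅓)*(-2) = -⅔)
Q(E) = 1/22 (Q(E) = 1/(13 + 9) = 1/22)
Q(N(3/3))² = (1/22)² = 1/484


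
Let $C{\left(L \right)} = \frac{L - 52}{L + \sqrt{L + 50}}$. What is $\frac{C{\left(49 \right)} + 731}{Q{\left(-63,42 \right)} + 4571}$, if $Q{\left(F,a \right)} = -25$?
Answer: $\frac{1682615}{10464892} + \frac{9 \sqrt{11}}{10464892} \approx 0.16079$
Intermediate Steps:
$C{\left(L \right)} = \frac{-52 + L}{L + \sqrt{50 + L}}$
$\frac{C{\left(49 \right)} + 731}{Q{\left(-63,42 \right)} + 4571} = \frac{\frac{-52 + 49}{49 + \sqrt{50 + 49}} + 731}{-25 + 4571} = \frac{\frac{1}{49 + \sqrt{99}} \left(-3\right) + 731}{4546} = \left(\frac{1}{49 + 3 \sqrt{11}} \left(-3\right) + 731\right) \frac{1}{4546} = \left(- \frac{3}{49 + 3 \sqrt{11}} + 731\right) \frac{1}{4546} = \left(731 - \frac{3}{49 + 3 \sqrt{11}}\right) \frac{1}{4546} = \frac{731}{4546} - \frac{3}{4546 \left(49 + 3 \sqrt{11}\right)}$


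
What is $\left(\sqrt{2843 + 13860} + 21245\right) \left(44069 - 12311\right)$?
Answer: $674698710 + 31758 \sqrt{16703} \approx 6.788 \cdot 10^{8}$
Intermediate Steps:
$\left(\sqrt{2843 + 13860} + 21245\right) \left(44069 - 12311\right) = \left(\sqrt{16703} + 21245\right) 31758 = \left(21245 + \sqrt{16703}\right) 31758 = 674698710 + 31758 \sqrt{16703}$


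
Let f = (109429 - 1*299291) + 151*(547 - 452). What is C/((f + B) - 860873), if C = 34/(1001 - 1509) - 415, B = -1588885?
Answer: 105427/666819850 ≈ 0.00015810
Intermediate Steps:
f = -175517 (f = (109429 - 299291) + 151*95 = -189862 + 14345 = -175517)
C = -105427/254 (C = 34/(-508) - 415 = -1/508*34 - 415 = -17/254 - 415 = -105427/254 ≈ -415.07)
C/((f + B) - 860873) = -105427/(254*((-175517 - 1588885) - 860873)) = -105427/(254*(-1764402 - 860873)) = -105427/254/(-2625275) = -105427/254*(-1/2625275) = 105427/666819850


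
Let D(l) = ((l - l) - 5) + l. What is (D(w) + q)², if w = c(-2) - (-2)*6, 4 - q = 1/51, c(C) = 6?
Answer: 749956/2601 ≈ 288.33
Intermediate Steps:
q = 203/51 (q = 4 - 1/51 = 203/51 ≈ 3.9804)
w = 18 (w = 6 - (-2)*6 = 6 - 1*(-12) = 6 + 12 = 18)
D(l) = -5 + l (D(l) = (0 - 5) + l = -5 + l)
(D(w) + q)² = ((-5 + 18) + 203/51)² = (13 + 203/51)² = (866/51)² = 749956/2601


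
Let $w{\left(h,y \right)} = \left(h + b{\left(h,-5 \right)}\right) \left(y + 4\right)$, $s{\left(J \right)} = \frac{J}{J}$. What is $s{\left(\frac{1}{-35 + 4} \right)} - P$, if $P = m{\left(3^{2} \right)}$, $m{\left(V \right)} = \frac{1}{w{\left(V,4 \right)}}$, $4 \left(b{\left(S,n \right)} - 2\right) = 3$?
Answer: $\frac{93}{94} \approx 0.98936$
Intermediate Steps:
$b{\left(S,n \right)} = \frac{11}{4}$ ($b{\left(S,n \right)} = 2 + \frac{1}{4} \cdot 3 = 2 + \frac{3}{4} = \frac{11}{4}$)
$s{\left(J \right)} = 1$
$w{\left(h,y \right)} = \left(4 + y\right) \left(\frac{11}{4} + h\right)$ ($w{\left(h,y \right)} = \left(h + \frac{11}{4}\right) \left(y + 4\right) = \left(\frac{11}{4} + h\right) \left(4 + y\right) = \left(4 + y\right) \left(\frac{11}{4} + h\right)$)
$m{\left(V \right)} = \frac{1}{22 + 8 V}$ ($m{\left(V \right)} = \frac{1}{11 + 4 V + \frac{11}{4} \cdot 4 + V 4} = \frac{1}{11 + 4 V + 11 + 4 V} = \frac{1}{22 + 8 V}$)
$P = \frac{1}{94}$ ($P = \frac{1}{2 \left(11 + 4 \cdot 3^{2}\right)} = \frac{1}{2 \left(11 + 4 \cdot 9\right)} = \frac{1}{2 \left(11 + 36\right)} = \frac{1}{2 \cdot 47} = \frac{1}{2} \cdot \frac{1}{47} = \frac{1}{94} \approx 0.010638$)
$s{\left(\frac{1}{-35 + 4} \right)} - P = 1 - \frac{1}{94} = \frac{93}{94}$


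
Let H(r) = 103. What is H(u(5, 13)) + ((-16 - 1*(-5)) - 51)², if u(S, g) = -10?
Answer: 3947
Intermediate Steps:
H(u(5, 13)) + ((-16 - 1*(-5)) - 51)² = 103 + ((-16 - 1*(-5)) - 51)² = 103 + ((-16 + 5) - 51)² = 103 + (-11 - 51)² = 103 + (-62)² = 103 + 3844 = 3947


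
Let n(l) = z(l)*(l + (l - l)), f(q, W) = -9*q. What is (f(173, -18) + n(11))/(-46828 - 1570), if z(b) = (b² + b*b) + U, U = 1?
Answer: -558/24199 ≈ -0.023059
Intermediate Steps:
z(b) = 1 + 2*b² (z(b) = (b² + b*b) + 1 = (b² + b²) + 1 = 2*b² + 1 = 1 + 2*b²)
n(l) = l*(1 + 2*l²) (n(l) = (1 + 2*l²)*(l + (l - l)) = (1 + 2*l²)*(l + 0) = (1 + 2*l²)*l = l*(1 + 2*l²))
(f(173, -18) + n(11))/(-46828 - 1570) = (-9*173 + (11 + 2*11³))/(-46828 - 1570) = (-1557 + (11 + 2*1331))/(-48398) = (-1557 + (11 + 2662))*(-1/48398) = (-1557 + 2673)*(-1/48398) = 1116*(-1/48398) = -558/24199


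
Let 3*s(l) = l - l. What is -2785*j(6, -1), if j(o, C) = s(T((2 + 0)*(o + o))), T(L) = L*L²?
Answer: 0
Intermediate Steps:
T(L) = L³
s(l) = 0 (s(l) = (l - l)/3 = (⅓)*0 = 0)
j(o, C) = 0
-2785*j(6, -1) = -2785*0 = 0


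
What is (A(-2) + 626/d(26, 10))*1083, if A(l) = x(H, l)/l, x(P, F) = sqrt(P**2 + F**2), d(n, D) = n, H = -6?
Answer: 338979/13 - 1083*sqrt(10) ≈ 22651.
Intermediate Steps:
x(P, F) = sqrt(F**2 + P**2)
A(l) = sqrt(36 + l**2)/l (A(l) = sqrt(l**2 + (-6)**2)/l = sqrt(l**2 + 36)/l = sqrt(36 + l**2)/l)
(A(-2) + 626/d(26, 10))*1083 = (sqrt(36 + (-2)**2)/(-2) + 626/26)*1083 = (-sqrt(36 + 4)/2 + 626*(1/26))*1083 = (-sqrt(10) + 313/13)*1083 = (313/13 - sqrt(10))*1083 = 338979/13 - 1083*sqrt(10)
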